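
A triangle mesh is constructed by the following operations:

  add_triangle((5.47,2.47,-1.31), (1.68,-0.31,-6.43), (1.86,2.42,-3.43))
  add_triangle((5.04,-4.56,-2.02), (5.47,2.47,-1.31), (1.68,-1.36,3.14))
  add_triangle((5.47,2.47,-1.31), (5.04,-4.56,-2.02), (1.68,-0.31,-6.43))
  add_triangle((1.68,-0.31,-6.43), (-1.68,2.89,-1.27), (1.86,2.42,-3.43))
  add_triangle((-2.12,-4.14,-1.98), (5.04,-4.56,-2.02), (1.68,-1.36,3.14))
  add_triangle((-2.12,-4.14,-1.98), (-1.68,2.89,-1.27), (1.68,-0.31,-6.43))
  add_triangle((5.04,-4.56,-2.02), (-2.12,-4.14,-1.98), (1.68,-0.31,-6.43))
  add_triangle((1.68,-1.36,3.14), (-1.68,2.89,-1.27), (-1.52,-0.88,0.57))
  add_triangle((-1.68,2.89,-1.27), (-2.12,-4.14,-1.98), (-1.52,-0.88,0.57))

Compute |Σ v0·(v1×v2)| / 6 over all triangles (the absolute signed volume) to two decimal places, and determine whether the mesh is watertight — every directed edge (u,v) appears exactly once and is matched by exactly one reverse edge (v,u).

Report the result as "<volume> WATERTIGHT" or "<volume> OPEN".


155.57 OPEN

Per-triangle v0·(v1×v2)/6:
  t1: +11.5906
  t2: +23.6461
  t3: +36.7724
  t4: +8.6224
  t5: +19.0250
  t6: +17.0612
  t7: +32.1706
  t8: +2.5663
  t9: +4.1174
Σ = +155.5719 → |volume| = 155.57

Directed edges: 27 total; 7 unmatched, e.g. (1.86,2.42,-3.43)→(5.47,2.47,-1.31) → open.


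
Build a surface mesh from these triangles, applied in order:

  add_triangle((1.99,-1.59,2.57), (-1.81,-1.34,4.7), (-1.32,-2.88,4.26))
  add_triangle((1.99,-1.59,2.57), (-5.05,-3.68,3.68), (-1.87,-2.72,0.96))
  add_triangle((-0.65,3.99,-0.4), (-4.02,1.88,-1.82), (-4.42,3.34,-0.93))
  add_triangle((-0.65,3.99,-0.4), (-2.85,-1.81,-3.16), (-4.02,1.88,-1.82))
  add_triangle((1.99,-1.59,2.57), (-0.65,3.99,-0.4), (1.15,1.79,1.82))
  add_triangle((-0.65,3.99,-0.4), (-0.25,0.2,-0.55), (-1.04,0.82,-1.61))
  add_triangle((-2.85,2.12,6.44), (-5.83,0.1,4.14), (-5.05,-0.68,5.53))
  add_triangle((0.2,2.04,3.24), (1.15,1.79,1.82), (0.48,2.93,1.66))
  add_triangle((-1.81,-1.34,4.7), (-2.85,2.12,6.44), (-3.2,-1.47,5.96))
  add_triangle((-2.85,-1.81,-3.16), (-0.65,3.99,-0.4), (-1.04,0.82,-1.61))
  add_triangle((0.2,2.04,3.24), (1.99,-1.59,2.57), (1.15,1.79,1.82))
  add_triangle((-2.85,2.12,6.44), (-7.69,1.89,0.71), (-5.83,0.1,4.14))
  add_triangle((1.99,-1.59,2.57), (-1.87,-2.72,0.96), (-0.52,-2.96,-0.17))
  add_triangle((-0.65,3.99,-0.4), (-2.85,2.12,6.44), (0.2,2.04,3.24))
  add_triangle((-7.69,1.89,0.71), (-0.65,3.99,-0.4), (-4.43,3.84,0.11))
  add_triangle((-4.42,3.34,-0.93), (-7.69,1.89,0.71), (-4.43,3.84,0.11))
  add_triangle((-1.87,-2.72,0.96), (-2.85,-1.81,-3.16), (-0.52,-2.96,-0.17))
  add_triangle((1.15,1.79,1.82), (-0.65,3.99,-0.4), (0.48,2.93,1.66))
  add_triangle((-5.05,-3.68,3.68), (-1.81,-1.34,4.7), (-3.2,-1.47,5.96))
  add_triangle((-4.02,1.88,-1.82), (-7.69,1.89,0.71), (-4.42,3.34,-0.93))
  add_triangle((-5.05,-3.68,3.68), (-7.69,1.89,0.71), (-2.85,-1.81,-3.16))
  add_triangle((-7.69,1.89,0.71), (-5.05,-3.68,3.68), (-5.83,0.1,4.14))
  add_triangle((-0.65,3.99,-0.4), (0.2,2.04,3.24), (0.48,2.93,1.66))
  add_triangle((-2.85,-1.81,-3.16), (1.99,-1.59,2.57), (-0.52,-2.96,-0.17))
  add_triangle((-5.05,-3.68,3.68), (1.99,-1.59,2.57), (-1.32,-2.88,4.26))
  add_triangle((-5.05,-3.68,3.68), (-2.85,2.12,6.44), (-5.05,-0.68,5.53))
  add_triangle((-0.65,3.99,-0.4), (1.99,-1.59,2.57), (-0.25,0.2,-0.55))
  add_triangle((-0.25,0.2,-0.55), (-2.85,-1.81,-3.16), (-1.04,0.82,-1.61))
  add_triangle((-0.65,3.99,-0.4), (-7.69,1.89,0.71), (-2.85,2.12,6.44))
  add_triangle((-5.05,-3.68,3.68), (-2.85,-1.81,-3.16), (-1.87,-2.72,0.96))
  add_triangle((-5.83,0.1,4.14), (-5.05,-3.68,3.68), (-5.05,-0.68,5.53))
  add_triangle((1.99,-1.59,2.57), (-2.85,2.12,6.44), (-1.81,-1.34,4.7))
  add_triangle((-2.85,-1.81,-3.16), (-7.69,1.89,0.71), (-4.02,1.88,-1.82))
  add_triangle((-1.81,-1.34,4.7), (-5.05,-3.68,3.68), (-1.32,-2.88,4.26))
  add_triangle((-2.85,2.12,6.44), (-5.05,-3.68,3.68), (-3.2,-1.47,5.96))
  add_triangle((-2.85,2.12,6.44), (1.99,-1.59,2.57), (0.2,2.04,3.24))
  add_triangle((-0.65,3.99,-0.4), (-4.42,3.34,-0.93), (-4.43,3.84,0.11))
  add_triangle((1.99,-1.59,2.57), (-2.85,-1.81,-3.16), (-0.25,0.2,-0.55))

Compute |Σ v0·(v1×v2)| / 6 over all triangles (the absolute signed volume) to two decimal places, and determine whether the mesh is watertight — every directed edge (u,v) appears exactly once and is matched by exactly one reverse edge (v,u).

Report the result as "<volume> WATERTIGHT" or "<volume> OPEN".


Per-triangle v0·(v1×v2)/6:
  t1: +3.6721
  t2: +5.6230
  t3: +2.7354
  t4: +4.8401
  t5: -0.0094
  t6: +0.0985
  t7: +7.2016
  t8: +0.9248
  t9: +2.7374
  t10: +1.1810
  t11: +2.4346
  t12: +17.1048
  t13: +3.0774
  t14: +8.0921
  t15: -0.1542
  t16: +3.8546
  t17: +3.4932
  t18: +0.6001
  t19: +2.5169
  t20: +4.7993
  t21: +31.9311
  t22: +17.2271
  t23: +1.5012
  t24: +0.0970
  t25: +1.9490
  t26: +4.4822
  t27: +0.2615
  t28: +0.1140
  t29: +31.1598
  t30: +6.0730
  t31: +7.0445
  t32: +8.9856
  t33: +10.9636
  t34: +5.4000
  t35: +9.6506
  t36: +7.5394
  t37: +2.7815
  t38: +0.3079
Σ = +222.2923 → |volume| = 222.29

Directed edges: 114 total, each appears once with its reverse present → watertight.

222.29 WATERTIGHT


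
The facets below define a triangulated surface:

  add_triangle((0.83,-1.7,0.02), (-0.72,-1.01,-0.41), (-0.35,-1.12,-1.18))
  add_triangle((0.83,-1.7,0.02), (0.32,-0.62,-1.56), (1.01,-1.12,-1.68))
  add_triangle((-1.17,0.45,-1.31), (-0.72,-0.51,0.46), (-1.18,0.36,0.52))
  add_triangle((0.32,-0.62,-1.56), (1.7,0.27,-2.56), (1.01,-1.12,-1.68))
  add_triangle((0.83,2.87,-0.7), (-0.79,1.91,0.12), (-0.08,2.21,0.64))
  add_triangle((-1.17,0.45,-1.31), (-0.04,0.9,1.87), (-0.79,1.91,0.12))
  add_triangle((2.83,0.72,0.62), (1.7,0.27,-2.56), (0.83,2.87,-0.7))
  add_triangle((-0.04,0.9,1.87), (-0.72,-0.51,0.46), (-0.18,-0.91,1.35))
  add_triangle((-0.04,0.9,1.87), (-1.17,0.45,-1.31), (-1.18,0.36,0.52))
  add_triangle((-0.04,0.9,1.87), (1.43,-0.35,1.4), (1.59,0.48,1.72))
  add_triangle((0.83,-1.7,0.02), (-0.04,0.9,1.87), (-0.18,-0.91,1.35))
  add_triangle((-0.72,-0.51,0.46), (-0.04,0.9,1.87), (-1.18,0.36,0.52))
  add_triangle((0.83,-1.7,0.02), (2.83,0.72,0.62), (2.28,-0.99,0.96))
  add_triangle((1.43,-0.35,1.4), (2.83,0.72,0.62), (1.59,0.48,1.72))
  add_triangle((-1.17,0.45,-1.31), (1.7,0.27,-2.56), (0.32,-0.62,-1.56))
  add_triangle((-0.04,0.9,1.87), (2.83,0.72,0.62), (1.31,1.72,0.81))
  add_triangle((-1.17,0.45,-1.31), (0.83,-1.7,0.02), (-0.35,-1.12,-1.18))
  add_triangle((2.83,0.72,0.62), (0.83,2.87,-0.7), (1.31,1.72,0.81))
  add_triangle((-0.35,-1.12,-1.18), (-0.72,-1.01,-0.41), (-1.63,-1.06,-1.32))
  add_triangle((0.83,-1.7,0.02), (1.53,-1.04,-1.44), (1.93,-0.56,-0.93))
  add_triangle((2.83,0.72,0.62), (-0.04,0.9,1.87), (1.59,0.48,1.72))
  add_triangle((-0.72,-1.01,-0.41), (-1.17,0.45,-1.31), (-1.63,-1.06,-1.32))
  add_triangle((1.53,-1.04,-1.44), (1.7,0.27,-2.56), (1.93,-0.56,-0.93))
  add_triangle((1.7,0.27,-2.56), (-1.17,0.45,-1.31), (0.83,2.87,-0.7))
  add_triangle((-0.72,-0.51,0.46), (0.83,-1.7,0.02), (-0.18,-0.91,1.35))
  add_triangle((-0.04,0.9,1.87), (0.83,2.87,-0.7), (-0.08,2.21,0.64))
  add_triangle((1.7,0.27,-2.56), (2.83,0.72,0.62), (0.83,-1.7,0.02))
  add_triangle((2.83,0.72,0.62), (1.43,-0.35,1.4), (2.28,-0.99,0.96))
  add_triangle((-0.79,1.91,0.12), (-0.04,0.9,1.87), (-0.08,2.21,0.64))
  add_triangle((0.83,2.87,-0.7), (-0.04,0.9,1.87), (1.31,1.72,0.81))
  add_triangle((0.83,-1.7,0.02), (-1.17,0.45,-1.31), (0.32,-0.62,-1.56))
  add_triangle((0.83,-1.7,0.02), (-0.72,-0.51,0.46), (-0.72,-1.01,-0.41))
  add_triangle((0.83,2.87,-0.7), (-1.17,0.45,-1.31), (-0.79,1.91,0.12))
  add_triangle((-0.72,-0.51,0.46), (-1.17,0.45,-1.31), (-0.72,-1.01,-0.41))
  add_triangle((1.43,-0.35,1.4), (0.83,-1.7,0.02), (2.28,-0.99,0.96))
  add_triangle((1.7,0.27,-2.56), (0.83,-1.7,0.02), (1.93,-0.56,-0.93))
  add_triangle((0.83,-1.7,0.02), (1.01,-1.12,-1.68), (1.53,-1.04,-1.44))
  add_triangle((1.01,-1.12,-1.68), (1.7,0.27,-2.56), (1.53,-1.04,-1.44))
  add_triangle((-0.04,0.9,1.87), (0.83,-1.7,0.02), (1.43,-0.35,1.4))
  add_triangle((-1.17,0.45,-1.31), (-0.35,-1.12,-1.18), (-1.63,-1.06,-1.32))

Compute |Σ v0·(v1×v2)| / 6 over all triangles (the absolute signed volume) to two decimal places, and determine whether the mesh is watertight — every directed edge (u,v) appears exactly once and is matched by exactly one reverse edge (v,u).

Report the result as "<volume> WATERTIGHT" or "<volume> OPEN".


24.66 WATERTIGHT

Per-triangle v0·(v1×v2)/6:
  t1: +0.3029
  t2: +0.1974
  t3: +0.2594
  t4: +0.3609
  t5: +0.5555
  t6: +0.4264
  t7: +3.7451
  t8: +0.3108
  t9: +0.3526
  t10: +0.3608
  t11: +0.4842
  t12: +0.2907
  t13: +0.5350
  t14: +0.5005
  t15: +0.7781
  t16: +1.0043
  t17: +0.0103
  t18: +1.2327
  t19: +0.1739
  t20: +0.4104
  t21: +0.5220
  t22: +0.0036
  t23: +0.5063
  t24: +2.4823
  t25: +0.2874
  t26: +0.5494
  t27: +2.6310
  t28: +0.6497
  t29: +0.4285
  t30: +0.9888
  t31: +0.4284
  t32: +0.2719
  t33: +1.1350
  t34: +0.2570
  t35: +0.3722
  t36: -0.7140
  t37: +0.2998
  t38: +0.3713
  t39: +0.5129
  t40: +0.3828
Σ = +24.6581 → |volume| = 24.66

Directed edges: 120 total, each appears once with its reverse present → watertight.


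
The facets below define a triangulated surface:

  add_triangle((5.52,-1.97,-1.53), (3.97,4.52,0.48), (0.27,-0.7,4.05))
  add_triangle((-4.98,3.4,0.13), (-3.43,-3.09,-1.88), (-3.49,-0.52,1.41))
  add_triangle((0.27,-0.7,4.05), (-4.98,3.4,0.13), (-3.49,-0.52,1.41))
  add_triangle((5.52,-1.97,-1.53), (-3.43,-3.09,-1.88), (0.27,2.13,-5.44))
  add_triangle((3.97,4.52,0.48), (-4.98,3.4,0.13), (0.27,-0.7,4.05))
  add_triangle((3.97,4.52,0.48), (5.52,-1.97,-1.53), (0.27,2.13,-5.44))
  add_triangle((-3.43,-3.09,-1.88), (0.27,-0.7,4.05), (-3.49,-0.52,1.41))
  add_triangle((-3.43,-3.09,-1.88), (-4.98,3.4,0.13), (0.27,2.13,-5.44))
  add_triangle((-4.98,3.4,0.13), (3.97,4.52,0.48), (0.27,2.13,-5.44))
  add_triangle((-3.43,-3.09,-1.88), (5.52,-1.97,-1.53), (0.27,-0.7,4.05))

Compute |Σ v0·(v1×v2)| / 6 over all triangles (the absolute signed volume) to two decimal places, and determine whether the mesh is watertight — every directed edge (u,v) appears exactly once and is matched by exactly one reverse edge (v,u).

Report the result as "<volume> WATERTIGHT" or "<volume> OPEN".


Per-triangle v0·(v1×v2)/6:
  t1: +23.4070
  t2: +10.6912
  t3: +9.2100
  t4: +27.0922
  t5: +24.5972
  t6: +32.5409
  t7: +7.6451
  t8: +28.2770
  t9: +33.7257
  t10: +17.9434
Σ = +215.1299 → |volume| = 215.13

Directed edges: 30 total, each appears once with its reverse present → watertight.

215.13 WATERTIGHT


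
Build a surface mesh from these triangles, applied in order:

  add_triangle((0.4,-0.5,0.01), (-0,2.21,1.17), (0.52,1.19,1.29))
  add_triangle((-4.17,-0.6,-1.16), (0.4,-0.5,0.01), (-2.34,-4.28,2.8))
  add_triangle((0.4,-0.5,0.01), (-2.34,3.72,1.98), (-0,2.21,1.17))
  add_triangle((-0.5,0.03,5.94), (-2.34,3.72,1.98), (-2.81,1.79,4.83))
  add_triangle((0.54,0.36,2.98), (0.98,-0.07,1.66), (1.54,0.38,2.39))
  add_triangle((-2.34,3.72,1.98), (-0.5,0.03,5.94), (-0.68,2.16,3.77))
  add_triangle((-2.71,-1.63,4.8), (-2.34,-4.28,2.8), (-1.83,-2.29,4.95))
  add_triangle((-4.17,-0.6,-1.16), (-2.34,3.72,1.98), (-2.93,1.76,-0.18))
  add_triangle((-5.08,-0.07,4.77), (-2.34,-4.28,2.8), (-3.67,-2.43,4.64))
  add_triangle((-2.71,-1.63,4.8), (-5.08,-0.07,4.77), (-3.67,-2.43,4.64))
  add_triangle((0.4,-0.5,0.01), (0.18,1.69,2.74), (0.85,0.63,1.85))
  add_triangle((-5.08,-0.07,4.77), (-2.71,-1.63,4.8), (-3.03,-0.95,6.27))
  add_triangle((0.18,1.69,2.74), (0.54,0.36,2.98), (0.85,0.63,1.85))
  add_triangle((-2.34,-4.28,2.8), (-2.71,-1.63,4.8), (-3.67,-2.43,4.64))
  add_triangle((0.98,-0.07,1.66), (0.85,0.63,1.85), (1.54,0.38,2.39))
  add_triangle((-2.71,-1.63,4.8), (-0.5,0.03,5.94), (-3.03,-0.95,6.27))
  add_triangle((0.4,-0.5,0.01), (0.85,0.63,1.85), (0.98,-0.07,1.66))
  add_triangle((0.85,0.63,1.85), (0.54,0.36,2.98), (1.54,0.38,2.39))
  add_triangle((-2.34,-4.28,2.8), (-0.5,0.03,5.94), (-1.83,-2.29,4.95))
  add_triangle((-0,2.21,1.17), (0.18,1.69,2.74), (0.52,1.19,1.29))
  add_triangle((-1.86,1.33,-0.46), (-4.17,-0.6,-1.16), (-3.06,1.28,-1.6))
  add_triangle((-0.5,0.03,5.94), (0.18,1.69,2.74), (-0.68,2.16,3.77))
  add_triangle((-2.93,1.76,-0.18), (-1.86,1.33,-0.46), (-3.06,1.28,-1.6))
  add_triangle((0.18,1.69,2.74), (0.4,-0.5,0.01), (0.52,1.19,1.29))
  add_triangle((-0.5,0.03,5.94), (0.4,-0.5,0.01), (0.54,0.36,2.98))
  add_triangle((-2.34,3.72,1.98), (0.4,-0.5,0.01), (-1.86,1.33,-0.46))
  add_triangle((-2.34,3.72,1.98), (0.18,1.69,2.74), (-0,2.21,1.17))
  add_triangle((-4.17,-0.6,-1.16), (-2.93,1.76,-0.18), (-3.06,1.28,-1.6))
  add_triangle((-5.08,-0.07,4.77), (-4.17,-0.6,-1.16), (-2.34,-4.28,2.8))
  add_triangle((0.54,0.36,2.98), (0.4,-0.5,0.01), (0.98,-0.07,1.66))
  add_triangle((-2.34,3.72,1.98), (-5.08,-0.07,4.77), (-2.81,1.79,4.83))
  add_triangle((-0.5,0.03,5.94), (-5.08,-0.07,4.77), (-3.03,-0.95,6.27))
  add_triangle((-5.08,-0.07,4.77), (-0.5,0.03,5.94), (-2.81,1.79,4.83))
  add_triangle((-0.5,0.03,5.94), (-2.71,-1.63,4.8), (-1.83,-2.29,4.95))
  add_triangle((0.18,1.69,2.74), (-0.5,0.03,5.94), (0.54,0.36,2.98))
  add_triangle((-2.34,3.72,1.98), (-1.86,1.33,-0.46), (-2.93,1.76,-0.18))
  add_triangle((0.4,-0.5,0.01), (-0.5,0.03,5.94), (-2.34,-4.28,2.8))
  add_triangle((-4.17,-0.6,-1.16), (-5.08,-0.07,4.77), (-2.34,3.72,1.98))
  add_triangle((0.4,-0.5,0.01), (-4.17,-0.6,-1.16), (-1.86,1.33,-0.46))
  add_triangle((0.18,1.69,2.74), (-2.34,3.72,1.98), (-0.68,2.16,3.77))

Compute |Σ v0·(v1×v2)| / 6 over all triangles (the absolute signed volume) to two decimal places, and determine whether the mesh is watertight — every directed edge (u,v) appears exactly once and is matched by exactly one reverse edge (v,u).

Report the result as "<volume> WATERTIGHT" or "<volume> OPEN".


98.70 WATERTIGHT

Per-triangle v0·(v1×v2)/6:
  t1: +0.0446
  t2: +1.6148
  t3: -0.2383
  t4: +5.0287
  t5: +0.1795
  t6: +3.2745
  t7: +2.9392
  t8: +2.1985
  t9: +3.0796
  t10: +2.9336
  t11: -0.0752
  t12: +2.8840
  t13: +0.4114
  t14: +2.2785
  t15: -0.0575
  t16: +1.8568
  t17: +0.0437
  t18: +0.2001
  t19: +1.1856
  t20: +0.3097
  t21: -0.9000
  t22: +1.4722
  t23: +0.2409
  t24: +0.1725
  t25: +0.5284
  t26: -0.1133
  t27: +1.5912
  t28: +1.8946
  t29: +18.5307
  t30: +0.1156
  t31: +7.2984
  t32: +4.3137
  t33: +8.4016
  t34: +2.9703
  t35: +1.1721
  t36: +0.6114
  t37: +2.7458
  t38: +16.2242
  t39: +0.0902
  t40: +1.2450
Σ = +98.6973 → |volume| = 98.70

Directed edges: 120 total, each appears once with its reverse present → watertight.


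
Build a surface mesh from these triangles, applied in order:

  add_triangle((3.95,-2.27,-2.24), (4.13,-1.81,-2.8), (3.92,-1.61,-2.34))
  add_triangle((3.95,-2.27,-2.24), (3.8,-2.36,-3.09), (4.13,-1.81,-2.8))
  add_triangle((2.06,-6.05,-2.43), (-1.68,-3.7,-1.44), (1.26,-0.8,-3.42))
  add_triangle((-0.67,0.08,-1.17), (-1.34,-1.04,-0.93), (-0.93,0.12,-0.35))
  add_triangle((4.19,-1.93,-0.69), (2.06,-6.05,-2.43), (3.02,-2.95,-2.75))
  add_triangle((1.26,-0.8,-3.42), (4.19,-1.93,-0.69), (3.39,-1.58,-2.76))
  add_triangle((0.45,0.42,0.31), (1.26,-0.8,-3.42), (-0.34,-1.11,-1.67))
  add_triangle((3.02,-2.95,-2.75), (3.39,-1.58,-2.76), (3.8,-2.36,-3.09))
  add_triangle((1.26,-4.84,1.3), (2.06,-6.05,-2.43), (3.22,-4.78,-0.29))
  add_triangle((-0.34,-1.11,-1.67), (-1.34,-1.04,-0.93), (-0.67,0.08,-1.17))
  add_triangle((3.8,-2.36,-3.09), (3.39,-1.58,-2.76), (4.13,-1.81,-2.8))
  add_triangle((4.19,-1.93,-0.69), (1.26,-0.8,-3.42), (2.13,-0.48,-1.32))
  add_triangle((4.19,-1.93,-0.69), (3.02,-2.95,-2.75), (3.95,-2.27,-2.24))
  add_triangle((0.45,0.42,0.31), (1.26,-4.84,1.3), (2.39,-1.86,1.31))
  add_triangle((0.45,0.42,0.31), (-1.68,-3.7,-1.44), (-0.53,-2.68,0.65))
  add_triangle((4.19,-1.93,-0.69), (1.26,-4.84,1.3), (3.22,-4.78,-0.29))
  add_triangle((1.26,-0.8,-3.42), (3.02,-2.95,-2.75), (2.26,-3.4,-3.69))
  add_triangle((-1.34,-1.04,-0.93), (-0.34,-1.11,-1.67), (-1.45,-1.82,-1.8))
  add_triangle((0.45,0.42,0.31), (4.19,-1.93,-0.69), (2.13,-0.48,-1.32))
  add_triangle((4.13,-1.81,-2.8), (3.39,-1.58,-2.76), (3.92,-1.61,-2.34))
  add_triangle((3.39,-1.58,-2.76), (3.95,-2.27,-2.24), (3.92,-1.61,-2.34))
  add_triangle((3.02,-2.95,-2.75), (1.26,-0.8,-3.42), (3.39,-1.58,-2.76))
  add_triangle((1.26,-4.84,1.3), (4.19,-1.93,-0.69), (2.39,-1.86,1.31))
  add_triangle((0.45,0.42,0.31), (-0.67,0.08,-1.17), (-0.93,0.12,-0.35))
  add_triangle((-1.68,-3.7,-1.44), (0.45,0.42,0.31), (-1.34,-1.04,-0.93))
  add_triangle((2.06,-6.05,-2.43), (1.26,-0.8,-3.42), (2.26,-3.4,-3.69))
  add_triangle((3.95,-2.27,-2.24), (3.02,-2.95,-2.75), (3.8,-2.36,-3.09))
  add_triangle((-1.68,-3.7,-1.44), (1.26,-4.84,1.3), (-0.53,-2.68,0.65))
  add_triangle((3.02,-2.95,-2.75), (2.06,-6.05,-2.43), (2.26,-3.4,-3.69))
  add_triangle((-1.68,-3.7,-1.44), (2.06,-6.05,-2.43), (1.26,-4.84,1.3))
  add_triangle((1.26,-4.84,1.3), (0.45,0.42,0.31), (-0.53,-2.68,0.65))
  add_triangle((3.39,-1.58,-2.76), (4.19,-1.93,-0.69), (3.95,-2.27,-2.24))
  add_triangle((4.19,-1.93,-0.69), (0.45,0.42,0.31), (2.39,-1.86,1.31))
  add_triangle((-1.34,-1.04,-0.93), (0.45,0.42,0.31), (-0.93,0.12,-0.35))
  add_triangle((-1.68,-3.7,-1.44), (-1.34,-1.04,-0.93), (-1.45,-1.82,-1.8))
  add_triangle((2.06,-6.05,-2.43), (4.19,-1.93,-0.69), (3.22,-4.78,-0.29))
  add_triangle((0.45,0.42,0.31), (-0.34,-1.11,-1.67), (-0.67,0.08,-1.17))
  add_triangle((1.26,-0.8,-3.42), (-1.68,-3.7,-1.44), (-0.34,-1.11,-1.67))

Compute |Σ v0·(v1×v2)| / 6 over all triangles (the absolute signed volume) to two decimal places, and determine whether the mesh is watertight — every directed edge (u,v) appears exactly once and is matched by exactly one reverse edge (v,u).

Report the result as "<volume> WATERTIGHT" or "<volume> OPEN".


Per-triangle v0·(v1×v2)/6:
  t1: +0.1504
  t2: +0.4000
  t3: +9.1396
  t4: +0.1721
  t5: +5.7485
  t6: -0.2962
  t7: -0.0421
  t8: +0.1002
  t9: +5.8466
  t10: +0.3254
  t11: +0.1874
  t12: +1.2729
  t13: +1.0217
  t14: +0.2843
  t15: -0.2086
  t16: +2.7560
  t17: +1.7179
  t18: +0.0725
  t19: +0.5590
  t20: +0.0137
  t21: -0.3261
  t22: +2.0515
  t23: +4.2684
  t24: +0.0679
  t25: -0.0056
  t26: +1.1295
  t27: +0.6273
  t28: +2.2614
  t29: +2.9843
  t30: +9.5983
  t31: +0.3872
  t32: +0.6722
  t33: +0.9499
  t34: -0.0051
  t35: +0.3822
  t36: +5.6694
  t37: +0.1181
  t38: +0.9249
Σ = +60.9765 → |volume| = 60.98

Directed edges: 114 total; 6 unmatched, e.g. (0.45,0.42,0.31)→(1.26,-0.8,-3.42) → open.

60.98 OPEN


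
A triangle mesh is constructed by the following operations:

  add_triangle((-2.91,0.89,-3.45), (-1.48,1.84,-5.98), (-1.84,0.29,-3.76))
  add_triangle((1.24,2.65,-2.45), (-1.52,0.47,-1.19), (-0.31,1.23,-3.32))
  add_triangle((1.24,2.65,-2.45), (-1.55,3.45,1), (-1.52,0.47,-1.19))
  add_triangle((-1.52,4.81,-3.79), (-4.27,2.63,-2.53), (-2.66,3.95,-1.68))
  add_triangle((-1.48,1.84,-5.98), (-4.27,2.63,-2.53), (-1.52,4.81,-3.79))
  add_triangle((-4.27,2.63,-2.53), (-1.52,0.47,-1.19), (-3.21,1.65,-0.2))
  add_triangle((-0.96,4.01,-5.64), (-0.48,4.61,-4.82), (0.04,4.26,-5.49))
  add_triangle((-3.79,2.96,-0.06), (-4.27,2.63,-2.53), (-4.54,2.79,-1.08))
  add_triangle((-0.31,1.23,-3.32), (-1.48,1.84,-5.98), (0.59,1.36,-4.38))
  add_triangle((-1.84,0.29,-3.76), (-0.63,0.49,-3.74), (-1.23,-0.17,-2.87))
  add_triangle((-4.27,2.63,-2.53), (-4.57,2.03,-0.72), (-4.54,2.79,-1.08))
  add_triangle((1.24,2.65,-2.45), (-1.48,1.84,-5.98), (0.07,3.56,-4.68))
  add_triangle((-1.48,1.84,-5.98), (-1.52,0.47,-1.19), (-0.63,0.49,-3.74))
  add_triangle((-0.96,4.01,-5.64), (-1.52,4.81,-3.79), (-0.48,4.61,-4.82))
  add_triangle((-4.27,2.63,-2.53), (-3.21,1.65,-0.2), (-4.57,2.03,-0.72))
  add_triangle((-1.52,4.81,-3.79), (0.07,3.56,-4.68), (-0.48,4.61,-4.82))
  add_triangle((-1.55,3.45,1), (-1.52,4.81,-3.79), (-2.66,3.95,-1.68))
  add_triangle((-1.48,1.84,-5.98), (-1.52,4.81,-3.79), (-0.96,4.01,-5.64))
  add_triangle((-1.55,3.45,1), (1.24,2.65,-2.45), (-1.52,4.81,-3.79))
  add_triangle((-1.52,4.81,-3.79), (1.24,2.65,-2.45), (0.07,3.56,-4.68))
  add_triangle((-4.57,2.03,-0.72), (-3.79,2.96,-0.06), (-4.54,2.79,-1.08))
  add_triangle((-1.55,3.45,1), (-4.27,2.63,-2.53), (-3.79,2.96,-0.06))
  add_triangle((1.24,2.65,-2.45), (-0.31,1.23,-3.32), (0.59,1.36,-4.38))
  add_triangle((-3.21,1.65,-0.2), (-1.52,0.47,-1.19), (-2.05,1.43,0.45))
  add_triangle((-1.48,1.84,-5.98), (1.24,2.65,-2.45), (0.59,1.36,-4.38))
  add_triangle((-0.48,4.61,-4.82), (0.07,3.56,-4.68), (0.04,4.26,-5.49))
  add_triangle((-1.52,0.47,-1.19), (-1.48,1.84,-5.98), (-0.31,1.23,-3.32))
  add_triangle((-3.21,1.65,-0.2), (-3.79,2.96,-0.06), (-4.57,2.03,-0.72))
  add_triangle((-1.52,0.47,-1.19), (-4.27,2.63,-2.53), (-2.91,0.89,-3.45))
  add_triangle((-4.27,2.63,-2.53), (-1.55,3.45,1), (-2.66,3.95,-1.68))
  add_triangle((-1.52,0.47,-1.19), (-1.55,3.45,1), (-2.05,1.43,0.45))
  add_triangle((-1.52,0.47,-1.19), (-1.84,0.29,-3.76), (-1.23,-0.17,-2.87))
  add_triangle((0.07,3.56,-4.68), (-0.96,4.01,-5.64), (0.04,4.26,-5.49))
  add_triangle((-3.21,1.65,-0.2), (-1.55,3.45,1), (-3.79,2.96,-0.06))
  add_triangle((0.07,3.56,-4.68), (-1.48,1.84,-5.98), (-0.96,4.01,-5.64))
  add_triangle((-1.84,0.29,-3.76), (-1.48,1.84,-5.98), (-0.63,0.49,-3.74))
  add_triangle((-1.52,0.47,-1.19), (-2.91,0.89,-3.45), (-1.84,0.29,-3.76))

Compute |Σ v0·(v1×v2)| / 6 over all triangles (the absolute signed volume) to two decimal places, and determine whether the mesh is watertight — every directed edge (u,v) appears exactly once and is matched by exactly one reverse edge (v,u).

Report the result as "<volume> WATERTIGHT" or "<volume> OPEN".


Per-triangle v0·(v1×v2)/6:
  t1: +1.6211
  t2: -1.3820
  t3: -4.2754
  t4: +4.4669
  t5: +12.1593
  t6: +0.6320
  t7: +0.9695
  t8: +0.7266
  t9: -0.3415
  t10: +0.3164
  t11: +0.8903
  t12: +1.5800
  t13: -0.7765
  t14: +1.6498
  t15: -0.4878
  t16: -0.3305
  t17: +3.6804
  t18: +2.9023
  t19: +6.0592
  t20: +2.7758
  t21: +0.6710
  t22: +3.0271
  t23: -1.1766
  t24: -0.1243
  t25: +3.1410
  t26: -0.0051
  t27: -0.3076
  t28: +0.2056
  t29: +0.3868
  t30: +3.3405
  t31: -1.1001
  t32: +0.1886
  t33: +0.0775
  t34: +0.3436
  t35: +1.8636
  t36: +0.8543
  t37: +0.0770
Σ = +44.2990 → |volume| = 44.30

Directed edges: 111 total; 9 unmatched, e.g. (-2.91,0.89,-3.45)→(-1.48,1.84,-5.98) → open.

44.30 OPEN


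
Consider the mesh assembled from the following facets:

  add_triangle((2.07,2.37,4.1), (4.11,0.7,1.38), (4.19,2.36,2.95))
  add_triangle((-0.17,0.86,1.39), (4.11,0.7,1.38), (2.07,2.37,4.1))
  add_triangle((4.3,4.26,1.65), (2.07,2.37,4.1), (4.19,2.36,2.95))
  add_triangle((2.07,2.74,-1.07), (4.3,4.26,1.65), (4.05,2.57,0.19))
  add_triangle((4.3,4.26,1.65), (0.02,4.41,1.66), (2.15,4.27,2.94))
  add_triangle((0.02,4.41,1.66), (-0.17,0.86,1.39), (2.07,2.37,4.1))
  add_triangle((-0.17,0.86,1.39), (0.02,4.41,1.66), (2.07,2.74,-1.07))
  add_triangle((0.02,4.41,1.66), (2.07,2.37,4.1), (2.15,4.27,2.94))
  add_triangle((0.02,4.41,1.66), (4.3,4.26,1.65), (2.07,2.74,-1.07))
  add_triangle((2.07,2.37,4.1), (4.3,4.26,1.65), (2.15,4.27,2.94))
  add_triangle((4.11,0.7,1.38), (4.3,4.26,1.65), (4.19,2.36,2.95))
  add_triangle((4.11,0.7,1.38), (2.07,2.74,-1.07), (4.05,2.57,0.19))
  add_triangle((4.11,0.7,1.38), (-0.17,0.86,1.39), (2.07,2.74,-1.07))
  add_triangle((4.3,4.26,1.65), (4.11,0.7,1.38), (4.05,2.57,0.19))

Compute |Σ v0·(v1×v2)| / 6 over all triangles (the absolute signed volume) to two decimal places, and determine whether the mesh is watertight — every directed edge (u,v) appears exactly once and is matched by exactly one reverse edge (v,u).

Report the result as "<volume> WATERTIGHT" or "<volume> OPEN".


Per-triangle v0·(v1×v2)/6:
  t1: +1.7075
  t2: -0.0736
  t3: +4.5502
  t4: +2.6009
  t5: +4.1203
  t6: +2.0239
  t7: -1.3440
  t8: +3.0065
  t9: +6.6818
  t10: +4.5859
  t11: +3.4963
  t12: +0.3601
  t13: -3.4413
  t14: +3.0925
Σ = +31.3670 → |volume| = 31.37

Directed edges: 42 total, each appears once with its reverse present → watertight.

31.37 WATERTIGHT


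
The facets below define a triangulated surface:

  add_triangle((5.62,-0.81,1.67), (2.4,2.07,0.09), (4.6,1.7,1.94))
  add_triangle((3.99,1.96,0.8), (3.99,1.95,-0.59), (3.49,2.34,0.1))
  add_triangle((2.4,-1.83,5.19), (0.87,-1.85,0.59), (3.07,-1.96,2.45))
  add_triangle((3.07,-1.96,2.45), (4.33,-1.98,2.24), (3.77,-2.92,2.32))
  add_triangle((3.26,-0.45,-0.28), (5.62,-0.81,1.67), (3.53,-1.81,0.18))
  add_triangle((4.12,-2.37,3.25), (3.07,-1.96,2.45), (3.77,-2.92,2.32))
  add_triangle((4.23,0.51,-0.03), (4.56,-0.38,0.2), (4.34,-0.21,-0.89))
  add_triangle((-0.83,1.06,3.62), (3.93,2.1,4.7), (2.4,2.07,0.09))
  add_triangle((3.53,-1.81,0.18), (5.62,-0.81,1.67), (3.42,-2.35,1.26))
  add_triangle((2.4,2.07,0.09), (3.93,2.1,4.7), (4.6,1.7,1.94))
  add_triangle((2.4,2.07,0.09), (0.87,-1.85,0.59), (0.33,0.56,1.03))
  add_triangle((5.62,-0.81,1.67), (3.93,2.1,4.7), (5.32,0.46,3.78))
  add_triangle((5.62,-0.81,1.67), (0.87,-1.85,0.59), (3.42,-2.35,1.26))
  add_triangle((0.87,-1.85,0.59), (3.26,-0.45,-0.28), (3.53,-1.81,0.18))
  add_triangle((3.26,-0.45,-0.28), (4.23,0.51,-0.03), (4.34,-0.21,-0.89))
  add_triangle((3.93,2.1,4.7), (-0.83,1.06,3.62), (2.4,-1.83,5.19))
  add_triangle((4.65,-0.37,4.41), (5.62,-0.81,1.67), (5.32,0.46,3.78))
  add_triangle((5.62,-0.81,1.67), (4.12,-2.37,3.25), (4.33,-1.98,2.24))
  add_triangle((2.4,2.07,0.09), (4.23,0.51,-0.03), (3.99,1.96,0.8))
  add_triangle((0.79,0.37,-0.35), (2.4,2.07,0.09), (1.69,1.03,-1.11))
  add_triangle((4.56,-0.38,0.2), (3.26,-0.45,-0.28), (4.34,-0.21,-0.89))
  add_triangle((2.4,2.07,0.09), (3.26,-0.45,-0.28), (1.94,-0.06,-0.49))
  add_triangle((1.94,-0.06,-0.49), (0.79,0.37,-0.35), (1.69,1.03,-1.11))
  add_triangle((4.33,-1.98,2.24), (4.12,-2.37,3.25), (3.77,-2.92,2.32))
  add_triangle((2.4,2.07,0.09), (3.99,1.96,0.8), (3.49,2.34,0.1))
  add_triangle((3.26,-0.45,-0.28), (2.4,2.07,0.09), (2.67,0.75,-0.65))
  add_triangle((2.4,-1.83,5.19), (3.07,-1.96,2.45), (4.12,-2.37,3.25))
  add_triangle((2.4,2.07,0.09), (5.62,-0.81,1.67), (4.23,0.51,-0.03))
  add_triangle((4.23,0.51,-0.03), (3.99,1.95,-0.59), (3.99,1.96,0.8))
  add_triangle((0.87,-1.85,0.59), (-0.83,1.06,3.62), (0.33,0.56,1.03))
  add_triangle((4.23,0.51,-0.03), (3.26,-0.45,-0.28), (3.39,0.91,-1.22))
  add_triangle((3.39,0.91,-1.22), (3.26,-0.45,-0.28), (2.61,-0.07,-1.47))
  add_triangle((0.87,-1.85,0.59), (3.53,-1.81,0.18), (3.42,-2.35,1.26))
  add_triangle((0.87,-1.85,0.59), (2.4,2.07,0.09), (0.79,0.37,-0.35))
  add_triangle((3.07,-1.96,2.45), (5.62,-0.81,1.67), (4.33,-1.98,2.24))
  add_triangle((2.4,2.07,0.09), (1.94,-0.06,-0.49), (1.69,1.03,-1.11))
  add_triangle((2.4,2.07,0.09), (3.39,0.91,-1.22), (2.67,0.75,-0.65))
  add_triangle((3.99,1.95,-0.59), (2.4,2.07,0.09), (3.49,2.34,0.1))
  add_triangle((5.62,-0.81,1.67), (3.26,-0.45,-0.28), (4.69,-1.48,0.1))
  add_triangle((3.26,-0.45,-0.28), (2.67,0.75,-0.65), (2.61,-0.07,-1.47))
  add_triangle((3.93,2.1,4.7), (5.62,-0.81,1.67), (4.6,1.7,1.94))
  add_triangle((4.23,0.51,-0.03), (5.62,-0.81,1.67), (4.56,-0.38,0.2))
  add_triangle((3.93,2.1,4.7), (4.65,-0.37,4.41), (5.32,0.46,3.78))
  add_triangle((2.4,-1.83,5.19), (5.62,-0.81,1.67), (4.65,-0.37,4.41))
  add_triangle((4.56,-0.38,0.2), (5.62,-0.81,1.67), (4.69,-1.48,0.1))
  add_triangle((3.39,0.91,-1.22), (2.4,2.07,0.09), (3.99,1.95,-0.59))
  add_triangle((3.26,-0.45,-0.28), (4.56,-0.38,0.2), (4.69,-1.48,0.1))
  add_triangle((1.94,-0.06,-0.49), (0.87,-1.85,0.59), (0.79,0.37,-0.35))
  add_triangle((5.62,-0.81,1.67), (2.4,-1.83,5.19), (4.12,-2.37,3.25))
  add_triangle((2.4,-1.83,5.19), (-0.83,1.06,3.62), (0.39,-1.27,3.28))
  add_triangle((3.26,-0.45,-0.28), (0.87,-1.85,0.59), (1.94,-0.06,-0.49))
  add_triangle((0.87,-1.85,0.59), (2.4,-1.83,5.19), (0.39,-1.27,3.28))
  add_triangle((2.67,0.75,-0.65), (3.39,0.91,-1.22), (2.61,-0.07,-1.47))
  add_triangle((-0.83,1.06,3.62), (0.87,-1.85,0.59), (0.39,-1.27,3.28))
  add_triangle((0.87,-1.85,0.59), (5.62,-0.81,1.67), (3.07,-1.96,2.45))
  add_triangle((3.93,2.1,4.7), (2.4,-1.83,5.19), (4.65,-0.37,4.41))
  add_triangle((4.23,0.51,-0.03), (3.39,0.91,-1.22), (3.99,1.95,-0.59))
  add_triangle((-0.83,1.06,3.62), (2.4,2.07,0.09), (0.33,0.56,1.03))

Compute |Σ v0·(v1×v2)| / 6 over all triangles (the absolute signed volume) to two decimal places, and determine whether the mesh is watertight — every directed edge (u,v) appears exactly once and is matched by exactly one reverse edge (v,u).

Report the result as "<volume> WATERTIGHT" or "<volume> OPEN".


Per-triangle v0·(v1×v2)/6:
  t1: +2.6761
  t2: +0.5823
  t3: +2.1850
  t4: -0.5955
  t5: +1.5381
  t6: +0.1017
  t7: +0.6833
  t8: +5.1174
  t9: +1.8086
  t10: +3.2175
  t11: -1.1199
  t12: +1.4338
  t13: +0.1829
  t14: -0.0236
  t15: -0.3779
  t16: +11.6880
  t17: +2.8613
  t18: +0.9867
  t19: -0.9282
  t20: -0.0812
  t21: +0.1952
  t22: +0.4553
  t23: -0.0345
  t24: +0.8359
  t25: +0.1926
  t26: -0.7288
  t27: +0.4305
  t28: +2.2587
  t29: +1.4434
  t30: -0.8477
  t31: +0.8016
  t32: +0.7862
  t33: +0.7052
  t34: -0.4643
  t35: -0.5979
  t36: +0.7172
  t37: -0.2325
  t38: +0.1798
  t39: -0.9645
  t40: -0.6908
  t41: +6.3866
  t42: +0.8771
  t43: +3.0321
  t44: +5.4684
  t45: +1.2058
  t46: +0.2078
  t47: +0.3358
  t48: -0.0146
  t49: +4.6321
  t50: +2.5230
  t51: +0.2289
  t52: +1.6590
  t53: -0.1254
  t54: +0.0410
  t55: +2.0129
  t56: +6.6843
  t57: +1.0400
  t58: -0.3207
Σ = +72.2512 → |volume| = 72.25

Directed edges: 174 total, each appears once with its reverse present → watertight.

72.25 WATERTIGHT


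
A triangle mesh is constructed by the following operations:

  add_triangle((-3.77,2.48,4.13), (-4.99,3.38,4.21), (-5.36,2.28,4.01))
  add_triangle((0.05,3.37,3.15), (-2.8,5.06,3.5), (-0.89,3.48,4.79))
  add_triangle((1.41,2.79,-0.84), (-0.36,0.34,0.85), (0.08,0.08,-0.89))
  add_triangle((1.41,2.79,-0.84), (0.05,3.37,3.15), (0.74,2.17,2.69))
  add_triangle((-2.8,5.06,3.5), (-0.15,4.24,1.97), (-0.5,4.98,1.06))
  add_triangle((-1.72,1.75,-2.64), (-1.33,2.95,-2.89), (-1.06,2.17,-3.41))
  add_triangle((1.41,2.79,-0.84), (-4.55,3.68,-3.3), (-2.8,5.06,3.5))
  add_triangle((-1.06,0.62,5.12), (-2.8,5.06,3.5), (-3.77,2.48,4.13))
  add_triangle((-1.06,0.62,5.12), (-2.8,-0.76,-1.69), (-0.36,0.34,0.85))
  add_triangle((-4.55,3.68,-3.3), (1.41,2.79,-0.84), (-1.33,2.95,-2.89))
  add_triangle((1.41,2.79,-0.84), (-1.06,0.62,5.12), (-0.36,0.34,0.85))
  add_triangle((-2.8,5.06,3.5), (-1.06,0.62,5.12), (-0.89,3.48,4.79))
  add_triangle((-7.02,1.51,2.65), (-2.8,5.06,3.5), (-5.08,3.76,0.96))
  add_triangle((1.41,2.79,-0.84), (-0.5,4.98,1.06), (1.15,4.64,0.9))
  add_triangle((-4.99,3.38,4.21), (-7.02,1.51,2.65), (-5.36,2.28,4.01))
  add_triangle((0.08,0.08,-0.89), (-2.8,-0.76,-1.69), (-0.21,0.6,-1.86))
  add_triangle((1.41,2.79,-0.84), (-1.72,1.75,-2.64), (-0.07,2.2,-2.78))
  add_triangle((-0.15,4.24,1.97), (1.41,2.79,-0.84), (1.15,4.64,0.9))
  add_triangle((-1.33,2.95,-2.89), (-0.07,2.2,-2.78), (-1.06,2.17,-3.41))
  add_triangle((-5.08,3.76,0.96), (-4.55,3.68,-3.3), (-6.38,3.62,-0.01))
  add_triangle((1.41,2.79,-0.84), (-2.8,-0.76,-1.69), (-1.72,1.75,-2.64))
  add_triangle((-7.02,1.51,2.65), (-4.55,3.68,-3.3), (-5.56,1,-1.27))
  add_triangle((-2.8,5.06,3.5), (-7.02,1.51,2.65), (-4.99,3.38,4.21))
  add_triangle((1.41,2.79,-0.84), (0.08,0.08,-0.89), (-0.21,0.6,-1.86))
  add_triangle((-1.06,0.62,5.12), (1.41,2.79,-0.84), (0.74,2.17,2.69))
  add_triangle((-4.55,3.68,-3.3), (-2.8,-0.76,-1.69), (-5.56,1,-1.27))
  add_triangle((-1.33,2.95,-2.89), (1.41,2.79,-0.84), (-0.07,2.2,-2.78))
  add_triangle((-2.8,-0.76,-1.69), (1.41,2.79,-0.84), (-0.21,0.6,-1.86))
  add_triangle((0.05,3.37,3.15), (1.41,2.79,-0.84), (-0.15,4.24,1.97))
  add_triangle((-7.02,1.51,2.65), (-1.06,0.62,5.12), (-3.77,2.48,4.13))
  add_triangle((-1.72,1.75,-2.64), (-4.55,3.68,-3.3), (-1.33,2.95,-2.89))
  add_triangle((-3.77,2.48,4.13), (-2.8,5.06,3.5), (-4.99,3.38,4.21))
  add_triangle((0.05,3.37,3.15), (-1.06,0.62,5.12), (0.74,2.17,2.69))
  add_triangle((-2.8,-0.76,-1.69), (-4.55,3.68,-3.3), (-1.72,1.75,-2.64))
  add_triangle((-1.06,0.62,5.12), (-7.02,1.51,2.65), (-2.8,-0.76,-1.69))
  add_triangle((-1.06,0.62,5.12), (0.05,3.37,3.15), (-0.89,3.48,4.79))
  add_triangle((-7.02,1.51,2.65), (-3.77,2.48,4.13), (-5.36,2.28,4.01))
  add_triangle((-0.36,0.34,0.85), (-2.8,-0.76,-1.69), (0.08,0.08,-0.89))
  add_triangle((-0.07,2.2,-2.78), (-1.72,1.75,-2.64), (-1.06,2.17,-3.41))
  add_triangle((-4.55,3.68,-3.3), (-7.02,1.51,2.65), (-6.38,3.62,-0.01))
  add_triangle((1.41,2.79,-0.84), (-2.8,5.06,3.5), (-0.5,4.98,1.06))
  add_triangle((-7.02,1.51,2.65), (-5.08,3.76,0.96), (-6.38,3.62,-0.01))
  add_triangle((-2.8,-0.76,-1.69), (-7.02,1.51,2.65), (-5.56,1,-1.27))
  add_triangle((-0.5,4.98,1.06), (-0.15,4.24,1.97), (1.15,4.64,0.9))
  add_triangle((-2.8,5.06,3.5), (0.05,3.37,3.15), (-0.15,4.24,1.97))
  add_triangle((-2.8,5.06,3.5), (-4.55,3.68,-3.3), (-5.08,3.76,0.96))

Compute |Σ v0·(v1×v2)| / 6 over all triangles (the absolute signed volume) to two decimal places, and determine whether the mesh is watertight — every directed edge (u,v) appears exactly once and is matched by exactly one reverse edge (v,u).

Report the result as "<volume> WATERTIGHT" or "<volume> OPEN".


145.92 WATERTIGHT

Per-triangle v0·(v1×v2)/6:
  t1: +1.0977
  t2: +3.1326
  t3: -0.1966
  t4: +1.8793
  t5: +2.5852
  t6: +0.5507
  t7: +20.4332
  t8: +8.0258
  t9: -0.7244
  t10: +3.0912
  t11: -0.7042
  t12: +5.5381
  t13: +12.6187
  t14: +1.8001
  t15: +2.2939
  t16: +0.2405
  t17: -1.4033
  t18: -0.6450
  t19: +0.6071
  t20: +4.2034
  t21: -0.0501
  t22: +11.7977
  t23: +5.5398
  t24: +0.2376
  t25: -1.2549
  t26: +5.4327
  t27: +1.6776
  t28: +1.4287
  t29: +1.9445
  t30: +7.9756
  t31: +1.4553
  t32: +2.5672
  t33: +2.2024
  t34: +3.1013
  t35: +6.2630
  t36: +1.4783
  t37: -0.3101
  t38: -0.2207
  t39: -0.2518
  t40: +5.5517
  t41: -0.6713
  t42: +5.0288
  t43: +4.7397
  t44: +1.4518
  t45: +3.0716
  t46: +11.3077
Σ = +145.9178 → |volume| = 145.92

Directed edges: 138 total, each appears once with its reverse present → watertight.


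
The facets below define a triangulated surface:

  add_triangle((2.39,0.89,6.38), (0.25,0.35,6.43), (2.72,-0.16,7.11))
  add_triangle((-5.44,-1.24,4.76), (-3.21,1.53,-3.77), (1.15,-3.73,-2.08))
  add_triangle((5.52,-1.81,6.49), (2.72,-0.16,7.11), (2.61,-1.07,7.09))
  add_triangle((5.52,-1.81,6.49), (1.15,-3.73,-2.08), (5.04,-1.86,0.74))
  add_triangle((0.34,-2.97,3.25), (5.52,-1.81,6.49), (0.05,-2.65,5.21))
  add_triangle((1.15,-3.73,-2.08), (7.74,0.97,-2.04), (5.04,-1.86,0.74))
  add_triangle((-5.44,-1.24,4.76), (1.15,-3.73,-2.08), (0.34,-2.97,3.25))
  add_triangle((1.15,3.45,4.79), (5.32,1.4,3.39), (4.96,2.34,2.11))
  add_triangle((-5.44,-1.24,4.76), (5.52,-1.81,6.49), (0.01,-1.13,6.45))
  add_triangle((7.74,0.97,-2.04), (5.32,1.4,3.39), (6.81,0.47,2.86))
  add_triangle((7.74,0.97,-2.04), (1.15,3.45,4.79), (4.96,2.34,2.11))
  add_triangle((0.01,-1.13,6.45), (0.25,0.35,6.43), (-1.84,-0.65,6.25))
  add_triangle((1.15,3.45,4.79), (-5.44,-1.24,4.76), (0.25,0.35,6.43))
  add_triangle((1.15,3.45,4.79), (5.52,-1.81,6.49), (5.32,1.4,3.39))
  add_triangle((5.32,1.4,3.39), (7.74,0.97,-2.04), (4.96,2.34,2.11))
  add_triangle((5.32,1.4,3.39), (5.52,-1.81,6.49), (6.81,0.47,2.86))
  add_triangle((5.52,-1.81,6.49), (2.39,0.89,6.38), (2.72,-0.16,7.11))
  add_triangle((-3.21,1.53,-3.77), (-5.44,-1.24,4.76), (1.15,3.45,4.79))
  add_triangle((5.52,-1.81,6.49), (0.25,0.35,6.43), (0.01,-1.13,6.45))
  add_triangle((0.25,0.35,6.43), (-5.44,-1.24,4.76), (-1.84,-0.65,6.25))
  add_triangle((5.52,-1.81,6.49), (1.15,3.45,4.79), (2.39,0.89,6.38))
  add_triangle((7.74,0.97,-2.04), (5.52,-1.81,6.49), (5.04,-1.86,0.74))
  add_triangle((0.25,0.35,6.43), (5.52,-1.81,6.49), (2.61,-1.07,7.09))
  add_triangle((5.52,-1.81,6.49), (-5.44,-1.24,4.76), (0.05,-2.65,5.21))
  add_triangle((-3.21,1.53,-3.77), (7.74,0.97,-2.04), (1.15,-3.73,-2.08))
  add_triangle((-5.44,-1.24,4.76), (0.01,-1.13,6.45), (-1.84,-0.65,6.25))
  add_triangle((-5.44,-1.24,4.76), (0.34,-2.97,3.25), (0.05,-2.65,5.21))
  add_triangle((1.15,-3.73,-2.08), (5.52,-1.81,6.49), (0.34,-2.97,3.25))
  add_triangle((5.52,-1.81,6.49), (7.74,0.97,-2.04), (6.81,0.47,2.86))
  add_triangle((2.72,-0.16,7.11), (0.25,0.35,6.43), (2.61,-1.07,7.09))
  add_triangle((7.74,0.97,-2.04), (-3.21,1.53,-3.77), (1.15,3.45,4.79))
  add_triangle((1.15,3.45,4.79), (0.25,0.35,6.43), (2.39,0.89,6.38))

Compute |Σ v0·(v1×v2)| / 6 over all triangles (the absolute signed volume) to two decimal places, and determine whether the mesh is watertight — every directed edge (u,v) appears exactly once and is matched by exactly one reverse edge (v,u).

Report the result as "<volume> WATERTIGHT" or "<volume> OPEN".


354.44 WATERTIGHT

Per-triangle v0·(v1×v2)/6:
  t1: +2.6769
  t2: +26.0138
  t3: +3.4786
  t4: +15.3413
  t5: +6.6409
  t6: +16.0482
  t7: +15.8071
  t8: +6.6542
  t9: +6.3463
  t10: +6.7737
  t11: +3.2833
  t12: +3.0507
  t13: +17.6772
  t14: +20.0324
  t15: +7.3904
  t16: +7.7645
  t17: +3.6199
  t18: +30.9006
  t19: +8.9192
  t20: +2.6227
  t21: +7.2761
  t22: +18.8612
  t23: -2.8073
  t24: +12.6999
  t25: +27.4984
  t26: +3.4131
  t27: +5.9563
  t28: +17.8179
  t29: +11.0928
  t30: +2.4442
  t31: +32.3808
  t32: +6.7603
Σ = +354.4356 → |volume| = 354.44

Directed edges: 96 total, each appears once with its reverse present → watertight.


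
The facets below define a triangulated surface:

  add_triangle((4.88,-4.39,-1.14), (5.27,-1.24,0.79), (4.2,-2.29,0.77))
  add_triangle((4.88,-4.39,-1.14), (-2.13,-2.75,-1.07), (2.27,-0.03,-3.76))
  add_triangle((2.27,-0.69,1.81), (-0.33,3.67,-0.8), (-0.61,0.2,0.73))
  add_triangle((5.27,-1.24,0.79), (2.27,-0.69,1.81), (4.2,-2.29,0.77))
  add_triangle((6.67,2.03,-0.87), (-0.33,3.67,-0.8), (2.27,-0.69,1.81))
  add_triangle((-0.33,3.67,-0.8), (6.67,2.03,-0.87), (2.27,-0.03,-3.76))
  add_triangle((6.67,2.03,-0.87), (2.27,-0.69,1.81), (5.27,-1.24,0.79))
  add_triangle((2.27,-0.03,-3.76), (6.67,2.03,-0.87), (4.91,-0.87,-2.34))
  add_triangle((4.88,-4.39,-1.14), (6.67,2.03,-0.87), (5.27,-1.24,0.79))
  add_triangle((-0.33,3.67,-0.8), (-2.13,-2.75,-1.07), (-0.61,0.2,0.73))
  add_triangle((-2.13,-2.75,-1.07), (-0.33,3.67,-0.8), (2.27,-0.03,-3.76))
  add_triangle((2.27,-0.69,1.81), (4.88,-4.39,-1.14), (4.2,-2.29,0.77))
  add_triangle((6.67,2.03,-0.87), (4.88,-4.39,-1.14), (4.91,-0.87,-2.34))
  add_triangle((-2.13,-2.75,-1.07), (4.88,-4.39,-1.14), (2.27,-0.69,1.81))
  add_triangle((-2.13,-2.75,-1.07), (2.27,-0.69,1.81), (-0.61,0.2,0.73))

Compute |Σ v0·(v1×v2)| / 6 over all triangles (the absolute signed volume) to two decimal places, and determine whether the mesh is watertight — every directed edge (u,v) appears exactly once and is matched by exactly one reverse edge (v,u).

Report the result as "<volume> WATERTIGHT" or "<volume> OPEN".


95.70 OPEN

Per-triangle v0·(v1×v2)/6:
  t1: +2.5396
  t2: +14.8225
  t3: +1.6457
  t4: +1.6612
  t5: +7.5335
  t6: +15.1945
  t7: +4.3905
  t8: +7.7425
  t9: +11.2410
  t10: +1.7294
  t11: +7.7922
  t12: +0.9071
  t13: +9.7770
  t14: +7.1578
  t15: +1.5670
Σ = +95.7015 → |volume| = 95.70

Directed edges: 45 total; 3 unmatched, e.g. (2.27,-0.03,-3.76)→(4.88,-4.39,-1.14) → open.


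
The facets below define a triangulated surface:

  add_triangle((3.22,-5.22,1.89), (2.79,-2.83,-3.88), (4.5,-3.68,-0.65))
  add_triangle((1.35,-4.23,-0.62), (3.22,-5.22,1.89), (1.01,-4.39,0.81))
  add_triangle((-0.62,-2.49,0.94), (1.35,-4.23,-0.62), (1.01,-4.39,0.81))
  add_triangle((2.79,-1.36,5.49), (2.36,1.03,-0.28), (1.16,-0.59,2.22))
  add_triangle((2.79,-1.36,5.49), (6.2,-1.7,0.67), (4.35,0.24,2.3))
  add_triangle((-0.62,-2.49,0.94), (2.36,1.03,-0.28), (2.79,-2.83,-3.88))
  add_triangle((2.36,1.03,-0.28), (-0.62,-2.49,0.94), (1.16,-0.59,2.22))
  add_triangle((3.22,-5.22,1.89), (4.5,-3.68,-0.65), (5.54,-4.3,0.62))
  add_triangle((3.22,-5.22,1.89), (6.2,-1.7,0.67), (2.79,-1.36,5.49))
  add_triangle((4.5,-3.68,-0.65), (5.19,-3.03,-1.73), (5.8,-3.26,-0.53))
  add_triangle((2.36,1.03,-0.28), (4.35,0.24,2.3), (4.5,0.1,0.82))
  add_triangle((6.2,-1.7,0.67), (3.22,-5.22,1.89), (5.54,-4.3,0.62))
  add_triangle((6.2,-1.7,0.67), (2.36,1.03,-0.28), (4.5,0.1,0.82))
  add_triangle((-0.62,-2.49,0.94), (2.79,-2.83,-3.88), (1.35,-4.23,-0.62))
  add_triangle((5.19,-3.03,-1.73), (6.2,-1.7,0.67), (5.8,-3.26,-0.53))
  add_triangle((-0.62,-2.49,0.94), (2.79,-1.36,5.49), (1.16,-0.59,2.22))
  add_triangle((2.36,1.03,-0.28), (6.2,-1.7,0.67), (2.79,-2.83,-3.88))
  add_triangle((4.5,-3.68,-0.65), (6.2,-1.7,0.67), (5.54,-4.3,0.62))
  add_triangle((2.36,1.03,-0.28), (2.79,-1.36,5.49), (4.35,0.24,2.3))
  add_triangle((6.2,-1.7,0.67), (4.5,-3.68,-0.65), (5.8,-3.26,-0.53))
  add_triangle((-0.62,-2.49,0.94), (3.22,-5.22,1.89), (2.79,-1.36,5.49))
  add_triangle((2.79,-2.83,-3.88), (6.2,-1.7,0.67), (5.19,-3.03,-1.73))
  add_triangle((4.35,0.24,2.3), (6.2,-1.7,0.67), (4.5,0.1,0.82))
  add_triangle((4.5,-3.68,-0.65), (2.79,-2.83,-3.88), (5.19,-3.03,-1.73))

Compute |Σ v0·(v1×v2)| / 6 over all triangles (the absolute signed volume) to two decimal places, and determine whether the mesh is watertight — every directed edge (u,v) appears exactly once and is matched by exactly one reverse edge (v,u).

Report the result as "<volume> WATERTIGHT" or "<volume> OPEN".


Per-triangle v0·(v1×v2)/6:
  t1: +7.7143
  t2: +2.3244
  t3: +1.0898
  t4: -0.1197
  t5: +8.8067
  t6: -4.4776
  t7: -1.6845
  t8: +3.1624
  t9: +22.3050
  t10: +1.3708
  t11: +1.1815
  t12: +4.3357
  t13: +1.3158
  t14: +1.7202
  t15: +2.0317
  t16: -0.1059
  t17: +8.3882
  t18: +3.3192
  t19: +0.9421
  t20: +0.9635
  t21: +9.4392
  t22: +2.0551
  t23: +2.0282
  t24: +3.5697
Σ = +81.6757 → |volume| = 81.68

Directed edges: 72 total; 6 unmatched, e.g. (3.22,-5.22,1.89)→(2.79,-2.83,-3.88) → open.

81.68 OPEN
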